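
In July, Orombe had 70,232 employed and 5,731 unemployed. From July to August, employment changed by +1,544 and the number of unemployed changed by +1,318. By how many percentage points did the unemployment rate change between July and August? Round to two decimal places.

The unemployment rate changed by +1.40 percentage points.

July: labor force = 70,232 + 5,731 = 75,963; u = 5,731/75,963 = 7.54%.
August: labor force = 71,776 + 7,049 = 78,825; u = 7,049/78,825 = 8.94%.
Change = 8.94% − 7.54% = +1.40 pp.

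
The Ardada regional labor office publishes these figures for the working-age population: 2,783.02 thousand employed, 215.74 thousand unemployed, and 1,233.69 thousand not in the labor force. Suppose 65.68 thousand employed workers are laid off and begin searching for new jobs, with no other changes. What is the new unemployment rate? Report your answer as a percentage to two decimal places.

New unemployment rate ≈ 9.38%.

Initially, labor force = 2,783.02 + 215.74 = 2,998.76 thousand, so u = 215.74/2,998.76 = 7.19%.
After the change, employed falls and unemployed rises by 65.68; labor force unchanged → E = 2,717.34, U = 281.42, labor force = 2,998.76 thousand.
New unemployment rate = 281.42 / 2,998.76 = 9.38%.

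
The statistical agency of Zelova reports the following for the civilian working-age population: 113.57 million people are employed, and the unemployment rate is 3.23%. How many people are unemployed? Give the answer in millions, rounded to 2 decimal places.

About 3.79 million are unemployed.

Let U be the number unemployed. The labor force is E + U, and U/(E+U) = 0.0323.
So U = 0.0323 × 113.57 / (1 − 0.0323) = 3.6683 / 0.9677 ≈ 3.79 million.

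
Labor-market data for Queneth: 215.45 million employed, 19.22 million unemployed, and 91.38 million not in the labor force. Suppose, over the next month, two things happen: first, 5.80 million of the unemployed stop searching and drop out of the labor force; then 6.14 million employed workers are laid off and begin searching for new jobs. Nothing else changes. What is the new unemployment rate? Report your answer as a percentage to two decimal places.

New unemployment rate ≈ 8.55%.

Initially, labor force = 215.45 + 19.22 = 234.67 million, so u = 19.22/234.67 = 8.19%.
After the first change, unemployed and labor force both fall by 5.80 → E = 215.45, U = 13.42, labor force = 228.87 million.
After the second change, employed falls and unemployed rises by 6.14; labor force unchanged → E = 209.31, U = 19.56, labor force = 228.87 million.
New unemployment rate = 19.56 / 228.87 = 8.55%.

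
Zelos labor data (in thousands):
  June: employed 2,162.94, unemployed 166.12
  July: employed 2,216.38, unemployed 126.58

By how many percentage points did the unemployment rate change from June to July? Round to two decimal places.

The unemployment rate changed by −1.73 percentage points.

June: labor force = 2,162.94 + 166.12 = 2,329.06; u = 166.12/2,329.06 = 7.13%.
July: labor force = 2,216.38 + 126.58 = 2,342.96; u = 126.58/2,342.96 = 5.40%.
Change = 5.40% − 7.13% = −1.73 pp.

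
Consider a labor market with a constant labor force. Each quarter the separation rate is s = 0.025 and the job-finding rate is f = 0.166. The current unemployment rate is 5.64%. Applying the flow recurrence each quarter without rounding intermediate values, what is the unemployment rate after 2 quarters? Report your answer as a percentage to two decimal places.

With a fixed labor force, u_{t+1} = u_t + s·(1−u_t) − f·u_t = u_t·(1−s−f) + s.
Here 1−s−f = 0.809 and s = 0.025.
u_1 = 0.056400 × 0.809 + 0.025 = 0.070628.
u_2 = 0.070628 × 0.809 + 0.025 = 0.082138.

Unemployment rate after two quarters ≈ 8.21%.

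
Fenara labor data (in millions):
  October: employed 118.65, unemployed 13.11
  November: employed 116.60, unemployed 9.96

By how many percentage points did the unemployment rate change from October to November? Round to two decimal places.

The unemployment rate changed by −2.08 percentage points.

October: labor force = 118.65 + 13.11 = 131.76; u = 13.11/131.76 = 9.95%.
November: labor force = 116.60 + 9.96 = 126.56; u = 9.96/126.56 = 7.87%.
Change = 7.87% − 9.95% = −2.08 pp.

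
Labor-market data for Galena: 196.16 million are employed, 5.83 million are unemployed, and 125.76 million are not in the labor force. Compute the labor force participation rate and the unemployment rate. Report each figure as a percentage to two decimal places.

Labor force participation rate ≈ 61.63%; unemployment rate ≈ 2.89%.

Labor force = employed + unemployed = 196.16 + 5.83 = 201.99 million.
Working-age population = 201.99 + 125.76 = 327.75 million.
Unemployment rate = 5.83 / 201.99 = 2.89%.
Labor force participation rate = 201.99 / 327.75 = 61.63%.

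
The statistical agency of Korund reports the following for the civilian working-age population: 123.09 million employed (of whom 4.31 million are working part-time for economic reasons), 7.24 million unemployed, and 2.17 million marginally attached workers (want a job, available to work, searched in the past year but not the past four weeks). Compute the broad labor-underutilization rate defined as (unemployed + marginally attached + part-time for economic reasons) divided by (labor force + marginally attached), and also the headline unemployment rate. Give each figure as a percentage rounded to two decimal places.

Broad underutilization rate ≈ 10.35%; headline unemployment rate ≈ 5.56%.

Labor force = 123.09 + 7.24 = 130.33 million.
Numerator = 7.24 + 2.17 + 4.31 = 13.72 million.
Denominator = 130.33 + 2.17 = 132.50 million.
Broad rate = 13.72 / 132.50 = 10.35%.
Headline unemployment rate = 7.24 / 130.33 = 5.56%.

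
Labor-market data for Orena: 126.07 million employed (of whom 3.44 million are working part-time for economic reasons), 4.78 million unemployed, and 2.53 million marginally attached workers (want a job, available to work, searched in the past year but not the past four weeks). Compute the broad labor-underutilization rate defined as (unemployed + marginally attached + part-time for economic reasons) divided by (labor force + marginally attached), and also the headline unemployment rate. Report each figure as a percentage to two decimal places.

Labor force = 126.07 + 4.78 = 130.85 million.
Numerator = 4.78 + 2.53 + 3.44 = 10.75 million.
Denominator = 130.85 + 2.53 = 133.38 million.
Broad rate = 10.75 / 133.38 = 8.06%.
Headline unemployment rate = 4.78 / 130.85 = 3.65%.

Broad underutilization rate ≈ 8.06%; headline unemployment rate ≈ 3.65%.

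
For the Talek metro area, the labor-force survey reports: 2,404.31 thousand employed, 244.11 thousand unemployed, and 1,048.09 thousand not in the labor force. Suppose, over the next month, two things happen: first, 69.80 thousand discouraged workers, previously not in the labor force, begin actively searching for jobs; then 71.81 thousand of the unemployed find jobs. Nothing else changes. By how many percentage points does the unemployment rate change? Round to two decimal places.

The unemployment rate changes by −0.31 percentage points.

Initially, labor force = 2,404.31 + 244.11 = 2,648.42 thousand, so u = 244.11/2,648.42 = 9.22%.
After the first change, unemployed and labor force both rise by 69.80 → E = 2,404.31, U = 313.91, labor force = 2,718.22 thousand.
After the second change, unemployed falls and employed rises by 71.81; labor force unchanged → E = 2,476.12, U = 242.10, labor force = 2,718.22 thousand.
New unemployment rate = 242.10 / 2,718.22 = 8.91%.
Change = 8.91% − 9.22% = −0.31 percentage points.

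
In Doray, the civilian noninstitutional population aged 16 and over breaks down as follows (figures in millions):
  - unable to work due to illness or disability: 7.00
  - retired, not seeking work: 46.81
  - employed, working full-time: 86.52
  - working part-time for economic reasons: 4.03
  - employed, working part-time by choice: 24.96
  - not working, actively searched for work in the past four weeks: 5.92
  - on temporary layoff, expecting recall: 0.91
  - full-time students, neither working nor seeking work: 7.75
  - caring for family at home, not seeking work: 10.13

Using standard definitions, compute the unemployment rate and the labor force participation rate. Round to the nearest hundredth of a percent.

Unemployment rate ≈ 5.58%; labor force participation rate ≈ 63.05%.

Employed = 86.52 + 4.03 + 24.96 = 115.51 million (anyone who worked, including part-time for economic reasons, counts as employed).
Unemployed = 5.92 + 0.91 = 6.83 million (jobless and actively searching, or on temporary layoff).
Labor force = 115.51 + 6.83 = 122.34 million.
Not in labor force = 7.00 + 46.81 + 7.75 + 10.13 = 71.69 million (those not working and not actively searching are outside the labor force).
Civilian working-age population = 122.34 + 71.69 = 194.03 million.
Unemployment rate = 6.83 / 122.34 = 5.58%.
Labor force participation rate = 122.34 / 194.03 = 63.05%.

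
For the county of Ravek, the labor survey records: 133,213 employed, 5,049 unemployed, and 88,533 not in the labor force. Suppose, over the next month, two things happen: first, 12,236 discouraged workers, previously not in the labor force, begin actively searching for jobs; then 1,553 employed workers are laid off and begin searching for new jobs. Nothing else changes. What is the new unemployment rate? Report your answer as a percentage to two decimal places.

New unemployment rate ≈ 12.52%.

Initially, labor force = 133,213 + 5,049 = 138,262, so u = 5,049/138,262 = 3.65%.
After the first change, unemployed and labor force both rise by 12,236 → E = 133,213, U = 17,285, labor force = 150,498.
After the second change, employed falls and unemployed rises by 1,553; labor force unchanged → E = 131,660, U = 18,838, labor force = 150,498.
New unemployment rate = 18,838 / 150,498 = 12.52%.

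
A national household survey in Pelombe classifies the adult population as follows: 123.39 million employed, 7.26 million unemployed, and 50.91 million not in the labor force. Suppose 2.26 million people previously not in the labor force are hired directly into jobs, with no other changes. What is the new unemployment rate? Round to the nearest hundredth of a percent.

Initially, labor force = 123.39 + 7.26 = 130.65 million, so u = 7.26/130.65 = 5.56%.
After the change, employed and labor force both rise by 2.26; unemployed unchanged → E = 125.65, U = 7.26, labor force = 132.91 million.
New unemployment rate = 7.26 / 132.91 = 5.46%.

New unemployment rate ≈ 5.46%.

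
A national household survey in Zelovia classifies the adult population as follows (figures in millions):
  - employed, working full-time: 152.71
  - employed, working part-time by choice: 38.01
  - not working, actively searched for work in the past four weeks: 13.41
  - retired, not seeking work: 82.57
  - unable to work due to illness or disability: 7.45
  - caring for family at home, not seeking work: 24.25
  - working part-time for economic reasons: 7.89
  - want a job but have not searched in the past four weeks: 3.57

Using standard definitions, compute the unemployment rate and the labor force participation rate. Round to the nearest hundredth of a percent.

Employed = 152.71 + 38.01 + 7.89 = 198.61 million (anyone who worked, including part-time for economic reasons, counts as employed).
Unemployed = 13.41 million.
Labor force = 198.61 + 13.41 = 212.02 million.
Not in labor force = 82.57 + 7.45 + 24.25 + 3.57 = 117.84 million (those not working and not actively searching are outside the labor force — including those who want a job but have given up searching).
Civilian working-age population = 212.02 + 117.84 = 329.86 million.
Unemployment rate = 13.41 / 212.02 = 6.32%.
Labor force participation rate = 212.02 / 329.86 = 64.28%.

Unemployment rate ≈ 6.32%; labor force participation rate ≈ 64.28%.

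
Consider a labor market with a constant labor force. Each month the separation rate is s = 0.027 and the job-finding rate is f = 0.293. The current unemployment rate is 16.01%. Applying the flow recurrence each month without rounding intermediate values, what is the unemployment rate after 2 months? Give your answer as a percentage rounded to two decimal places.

With a fixed labor force, u_{t+1} = u_t + s·(1−u_t) − f·u_t = u_t·(1−s−f) + s.
Here 1−s−f = 0.680 and s = 0.027.
u_1 = 0.160100 × 0.680 + 0.027 = 0.135868.
u_2 = 0.135868 × 0.680 + 0.027 = 0.119390.

Unemployment rate after two months ≈ 11.94%.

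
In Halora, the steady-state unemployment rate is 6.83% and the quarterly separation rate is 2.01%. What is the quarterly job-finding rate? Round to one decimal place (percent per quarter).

From u* = s/(s+f): f = s·(1−u)/u.
f = 2.01 × (1 − 0.0683) / 0.0683 = 1.8727 / 0.0683 ≈ 27.4% per quarter.

Job-finding rate ≈ 27.4% per quarter.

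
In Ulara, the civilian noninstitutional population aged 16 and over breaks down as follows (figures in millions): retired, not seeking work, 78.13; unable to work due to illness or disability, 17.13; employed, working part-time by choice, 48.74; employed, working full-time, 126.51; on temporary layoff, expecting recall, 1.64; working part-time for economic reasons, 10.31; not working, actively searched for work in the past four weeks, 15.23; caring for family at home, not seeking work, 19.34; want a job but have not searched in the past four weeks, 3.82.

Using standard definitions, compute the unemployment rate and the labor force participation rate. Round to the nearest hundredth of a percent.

Unemployment rate ≈ 8.33%; labor force participation rate ≈ 63.09%.

Employed = 48.74 + 126.51 + 10.31 = 185.56 million (anyone who worked, including part-time for economic reasons, counts as employed).
Unemployed = 1.64 + 15.23 = 16.87 million (jobless and actively searching, or on temporary layoff).
Labor force = 185.56 + 16.87 = 202.43 million.
Not in labor force = 78.13 + 17.13 + 19.34 + 3.82 = 118.42 million (those not working and not actively searching are outside the labor force — including those who want a job but have given up searching).
Civilian working-age population = 202.43 + 118.42 = 320.85 million.
Unemployment rate = 16.87 / 202.43 = 8.33%.
Labor force participation rate = 202.43 / 320.85 = 63.09%.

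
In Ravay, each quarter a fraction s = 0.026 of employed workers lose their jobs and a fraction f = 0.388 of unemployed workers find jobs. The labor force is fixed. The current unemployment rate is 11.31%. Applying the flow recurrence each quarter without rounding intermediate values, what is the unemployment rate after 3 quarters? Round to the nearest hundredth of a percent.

With a fixed labor force, u_{t+1} = u_t + s·(1−u_t) − f·u_t = u_t·(1−s−f) + s.
Here 1−s−f = 0.586 and s = 0.026.
u_1 = 0.113100 × 0.586 + 0.026 = 0.092277.
u_2 = 0.092277 × 0.586 + 0.026 = 0.080074.
u_3 = 0.080074 × 0.586 + 0.026 = 0.072923.

Unemployment rate after three quarters ≈ 7.29%.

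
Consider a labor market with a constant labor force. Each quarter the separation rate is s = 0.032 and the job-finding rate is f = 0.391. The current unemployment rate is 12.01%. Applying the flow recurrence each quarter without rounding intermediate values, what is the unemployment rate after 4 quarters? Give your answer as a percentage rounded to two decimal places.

With a fixed labor force, u_{t+1} = u_t + s·(1−u_t) − f·u_t = u_t·(1−s−f) + s.
Here 1−s−f = 0.577 and s = 0.032.
u_1 = 0.120100 × 0.577 + 0.032 = 0.101298.
u_2 = 0.101298 × 0.577 + 0.032 = 0.090449.
u_3 = 0.090449 × 0.577 + 0.032 = 0.084189.
u_4 = 0.084189 × 0.577 + 0.032 = 0.080577.

Unemployment rate after four quarters ≈ 8.06%.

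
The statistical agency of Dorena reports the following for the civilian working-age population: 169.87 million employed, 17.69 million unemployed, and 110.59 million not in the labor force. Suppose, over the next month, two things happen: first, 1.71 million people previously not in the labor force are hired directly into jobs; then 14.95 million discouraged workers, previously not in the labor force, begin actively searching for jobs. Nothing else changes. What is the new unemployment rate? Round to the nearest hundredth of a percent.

Initially, labor force = 169.87 + 17.69 = 187.56 million, so u = 17.69/187.56 = 9.43%.
After the first change, employed and labor force both rise by 1.71; unemployed unchanged → E = 171.58, U = 17.69, labor force = 189.27 million.
After the second change, unemployed and labor force both rise by 14.95 → E = 171.58, U = 32.64, labor force = 204.22 million.
New unemployment rate = 32.64 / 204.22 = 15.98%.

New unemployment rate ≈ 15.98%.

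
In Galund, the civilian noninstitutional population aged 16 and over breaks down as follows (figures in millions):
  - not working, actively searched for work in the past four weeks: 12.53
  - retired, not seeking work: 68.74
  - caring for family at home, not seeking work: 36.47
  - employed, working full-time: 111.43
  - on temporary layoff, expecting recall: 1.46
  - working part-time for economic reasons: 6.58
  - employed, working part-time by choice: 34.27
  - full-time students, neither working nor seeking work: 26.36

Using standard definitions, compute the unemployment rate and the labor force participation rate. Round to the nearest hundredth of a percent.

Unemployment rate ≈ 8.41%; labor force participation rate ≈ 55.83%.

Employed = 111.43 + 6.58 + 34.27 = 152.28 million (anyone who worked, including part-time for economic reasons, counts as employed).
Unemployed = 12.53 + 1.46 = 13.99 million (jobless and actively searching, or on temporary layoff).
Labor force = 152.28 + 13.99 = 166.27 million.
Not in labor force = 68.74 + 36.47 + 26.36 = 131.57 million (those not working and not actively searching are outside the labor force).
Civilian working-age population = 166.27 + 131.57 = 297.84 million.
Unemployment rate = 13.99 / 166.27 = 8.41%.
Labor force participation rate = 166.27 / 297.84 = 55.83%.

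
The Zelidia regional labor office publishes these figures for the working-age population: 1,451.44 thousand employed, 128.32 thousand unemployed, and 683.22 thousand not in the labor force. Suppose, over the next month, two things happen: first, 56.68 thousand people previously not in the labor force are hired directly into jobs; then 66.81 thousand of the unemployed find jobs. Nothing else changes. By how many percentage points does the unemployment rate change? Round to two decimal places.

The unemployment rate changes by −4.36 percentage points.

Initially, labor force = 1,451.44 + 128.32 = 1,579.76 thousand, so u = 128.32/1,579.76 = 8.12%.
After the first change, employed and labor force both rise by 56.68; unemployed unchanged → E = 1,508.12, U = 128.32, labor force = 1,636.44 thousand.
After the second change, unemployed falls and employed rises by 66.81; labor force unchanged → E = 1,574.93, U = 61.51, labor force = 1,636.44 thousand.
New unemployment rate = 61.51 / 1,636.44 = 3.76%.
Change = 3.76% − 8.12% = −4.36 percentage points.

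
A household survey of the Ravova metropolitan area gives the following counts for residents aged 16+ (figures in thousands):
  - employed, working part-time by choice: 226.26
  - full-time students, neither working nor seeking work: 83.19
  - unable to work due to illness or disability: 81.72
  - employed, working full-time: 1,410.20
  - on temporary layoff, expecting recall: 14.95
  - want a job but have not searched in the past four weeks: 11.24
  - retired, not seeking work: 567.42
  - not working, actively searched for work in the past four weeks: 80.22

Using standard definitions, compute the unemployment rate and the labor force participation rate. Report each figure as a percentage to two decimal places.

Unemployment rate ≈ 5.50%; labor force participation rate ≈ 69.96%.

Employed = 226.26 + 1,410.20 = 1,636.46 thousand.
Unemployed = 14.95 + 80.22 = 95.17 thousand (jobless and actively searching, or on temporary layoff).
Labor force = 1,636.46 + 95.17 = 1,731.63 thousand.
Not in labor force = 83.19 + 81.72 + 11.24 + 567.42 = 743.57 thousand (those not working and not actively searching are outside the labor force — including those who want a job but have given up searching).
Civilian working-age population = 1,731.63 + 743.57 = 2,475.20 thousand.
Unemployment rate = 95.17 / 1,731.63 = 5.50%.
Labor force participation rate = 1,731.63 / 2,475.20 = 69.96%.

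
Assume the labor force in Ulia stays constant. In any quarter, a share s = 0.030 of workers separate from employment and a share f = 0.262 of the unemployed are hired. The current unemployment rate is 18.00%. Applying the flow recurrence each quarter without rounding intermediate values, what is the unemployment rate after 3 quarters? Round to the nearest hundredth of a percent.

With a fixed labor force, u_{t+1} = u_t + s·(1−u_t) − f·u_t = u_t·(1−s−f) + s.
Here 1−s−f = 0.708 and s = 0.030.
u_1 = 0.180000 × 0.708 + 0.030 = 0.157440.
u_2 = 0.157440 × 0.708 + 0.030 = 0.141468.
u_3 = 0.141468 × 0.708 + 0.030 = 0.130159.

Unemployment rate after three quarters ≈ 13.02%.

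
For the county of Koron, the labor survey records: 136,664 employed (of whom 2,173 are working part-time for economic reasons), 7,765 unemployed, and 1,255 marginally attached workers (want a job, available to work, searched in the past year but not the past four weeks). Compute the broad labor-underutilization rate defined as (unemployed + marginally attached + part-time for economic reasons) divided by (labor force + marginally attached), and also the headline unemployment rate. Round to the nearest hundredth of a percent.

Broad underutilization rate ≈ 7.68%; headline unemployment rate ≈ 5.38%.

Labor force = 136,664 + 7,765 = 144,429.
Numerator = 7,765 + 1,255 + 2,173 = 11,193.
Denominator = 144,429 + 1,255 = 145,684.
Broad rate = 11,193 / 145,684 = 7.68%.
Headline unemployment rate = 7,765 / 144,429 = 5.38%.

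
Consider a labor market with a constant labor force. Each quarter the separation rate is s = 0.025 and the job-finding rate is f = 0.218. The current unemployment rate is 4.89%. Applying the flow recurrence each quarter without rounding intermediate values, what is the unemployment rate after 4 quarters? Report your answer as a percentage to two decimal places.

Unemployment rate after four quarters ≈ 8.52%.

With a fixed labor force, u_{t+1} = u_t + s·(1−u_t) − f·u_t = u_t·(1−s−f) + s.
Here 1−s−f = 0.757 and s = 0.025.
u_1 = 0.048900 × 0.757 + 0.025 = 0.062017.
u_2 = 0.062017 × 0.757 + 0.025 = 0.071947.
u_3 = 0.071947 × 0.757 + 0.025 = 0.079464.
u_4 = 0.079464 × 0.757 + 0.025 = 0.085154.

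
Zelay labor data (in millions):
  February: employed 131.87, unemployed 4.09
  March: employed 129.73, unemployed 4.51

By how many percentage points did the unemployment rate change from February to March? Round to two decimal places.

The unemployment rate changed by +0.35 percentage points.

February: labor force = 131.87 + 4.09 = 135.96; u = 4.09/135.96 = 3.01%.
March: labor force = 129.73 + 4.51 = 134.24; u = 4.51/134.24 = 3.36%.
Change = 3.36% − 3.01% = +0.35 pp.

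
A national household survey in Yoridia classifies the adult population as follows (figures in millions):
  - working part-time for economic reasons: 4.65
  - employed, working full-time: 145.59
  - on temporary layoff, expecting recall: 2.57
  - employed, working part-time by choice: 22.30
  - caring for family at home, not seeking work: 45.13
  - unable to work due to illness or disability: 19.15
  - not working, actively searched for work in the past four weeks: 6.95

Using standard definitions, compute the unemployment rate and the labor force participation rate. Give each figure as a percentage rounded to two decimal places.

Unemployment rate ≈ 5.23%; labor force participation rate ≈ 73.91%.

Employed = 4.65 + 145.59 + 22.30 = 172.54 million (anyone who worked, including part-time for economic reasons, counts as employed).
Unemployed = 2.57 + 6.95 = 9.52 million (jobless and actively searching, or on temporary layoff).
Labor force = 172.54 + 9.52 = 182.06 million.
Not in labor force = 45.13 + 19.15 = 64.28 million (those not working and not actively searching are outside the labor force).
Civilian working-age population = 182.06 + 64.28 = 246.34 million.
Unemployment rate = 9.52 / 182.06 = 5.23%.
Labor force participation rate = 182.06 / 246.34 = 73.91%.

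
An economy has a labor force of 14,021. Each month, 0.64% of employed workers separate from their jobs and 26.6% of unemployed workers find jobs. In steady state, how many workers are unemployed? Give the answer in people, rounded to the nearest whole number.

Steady-state unemployment rate u* = s/(s+f) = 0.64/(0.64+26.6) = 0.023495.
Unemployed = u* × labor force = 0.023495 × 14,021 ≈ 329.

About 329 are unemployed in steady state.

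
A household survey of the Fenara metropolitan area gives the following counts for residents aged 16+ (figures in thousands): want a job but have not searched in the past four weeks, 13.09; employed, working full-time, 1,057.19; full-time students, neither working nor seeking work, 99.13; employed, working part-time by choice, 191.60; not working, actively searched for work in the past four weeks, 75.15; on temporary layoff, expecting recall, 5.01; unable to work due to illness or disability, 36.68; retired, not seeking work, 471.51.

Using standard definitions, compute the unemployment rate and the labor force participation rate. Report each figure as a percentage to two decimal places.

Employed = 1,057.19 + 191.60 = 1,248.79 thousand.
Unemployed = 75.15 + 5.01 = 80.16 thousand (jobless and actively searching, or on temporary layoff).
Labor force = 1,248.79 + 80.16 = 1,328.95 thousand.
Not in labor force = 13.09 + 99.13 + 36.68 + 471.51 = 620.41 thousand (those not working and not actively searching are outside the labor force — including those who want a job but have given up searching).
Civilian working-age population = 1,328.95 + 620.41 = 1,949.36 thousand.
Unemployment rate = 80.16 / 1,328.95 = 6.03%.
Labor force participation rate = 1,328.95 / 1,949.36 = 68.17%.

Unemployment rate ≈ 6.03%; labor force participation rate ≈ 68.17%.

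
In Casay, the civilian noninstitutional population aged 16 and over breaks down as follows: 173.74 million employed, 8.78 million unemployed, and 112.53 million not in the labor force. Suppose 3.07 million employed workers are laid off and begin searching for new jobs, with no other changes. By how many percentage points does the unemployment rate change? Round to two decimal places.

The unemployment rate changes by +1.68 percentage points.

Initially, labor force = 173.74 + 8.78 = 182.52 million, so u = 8.78/182.52 = 4.81%.
After the change, employed falls and unemployed rises by 3.07; labor force unchanged → E = 170.67, U = 11.85, labor force = 182.52 million.
New unemployment rate = 11.85 / 182.52 = 6.49%.
Change = 6.49% − 4.81% = +1.68 percentage points.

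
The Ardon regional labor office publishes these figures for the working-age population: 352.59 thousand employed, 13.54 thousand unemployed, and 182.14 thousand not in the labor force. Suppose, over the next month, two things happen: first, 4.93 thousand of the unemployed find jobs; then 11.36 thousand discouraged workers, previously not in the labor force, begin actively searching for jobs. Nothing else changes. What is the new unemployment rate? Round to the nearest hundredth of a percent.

Initially, labor force = 352.59 + 13.54 = 366.13 thousand, so u = 13.54/366.13 = 3.70%.
After the first change, unemployed falls and employed rises by 4.93; labor force unchanged → E = 357.52, U = 8.61, labor force = 366.13 thousand.
After the second change, unemployed and labor force both rise by 11.36 → E = 357.52, U = 19.97, labor force = 377.49 thousand.
New unemployment rate = 19.97 / 377.49 = 5.29%.

New unemployment rate ≈ 5.29%.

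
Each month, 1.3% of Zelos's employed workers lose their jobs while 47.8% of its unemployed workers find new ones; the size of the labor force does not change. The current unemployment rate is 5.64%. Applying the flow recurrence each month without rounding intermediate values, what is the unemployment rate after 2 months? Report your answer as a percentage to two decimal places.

With a fixed labor force, u_{t+1} = u_t + s·(1−u_t) − f·u_t = u_t·(1−s−f) + s.
Here 1−s−f = 0.509 and s = 0.013.
u_1 = 0.056400 × 0.509 + 0.013 = 0.041708.
u_2 = 0.041708 × 0.509 + 0.013 = 0.034229.

Unemployment rate after two months ≈ 3.42%.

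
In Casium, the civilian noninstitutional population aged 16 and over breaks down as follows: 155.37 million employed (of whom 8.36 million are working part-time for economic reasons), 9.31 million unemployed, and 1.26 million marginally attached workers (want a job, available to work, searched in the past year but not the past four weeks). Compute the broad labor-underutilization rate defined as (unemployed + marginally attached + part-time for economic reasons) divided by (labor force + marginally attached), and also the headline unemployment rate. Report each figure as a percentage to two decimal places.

Broad underutilization rate ≈ 11.41%; headline unemployment rate ≈ 5.65%.

Labor force = 155.37 + 9.31 = 164.68 million.
Numerator = 9.31 + 1.26 + 8.36 = 18.93 million.
Denominator = 164.68 + 1.26 = 165.94 million.
Broad rate = 18.93 / 165.94 = 11.41%.
Headline unemployment rate = 9.31 / 164.68 = 5.65%.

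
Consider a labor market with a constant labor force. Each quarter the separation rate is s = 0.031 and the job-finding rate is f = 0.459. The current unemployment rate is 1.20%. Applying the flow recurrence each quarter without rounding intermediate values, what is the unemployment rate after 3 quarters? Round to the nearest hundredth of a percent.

With a fixed labor force, u_{t+1} = u_t + s·(1−u_t) − f·u_t = u_t·(1−s−f) + s.
Here 1−s−f = 0.510 and s = 0.031.
u_1 = 0.012000 × 0.510 + 0.031 = 0.037120.
u_2 = 0.037120 × 0.510 + 0.031 = 0.049931.
u_3 = 0.049931 × 0.510 + 0.031 = 0.056465.

Unemployment rate after three quarters ≈ 5.65%.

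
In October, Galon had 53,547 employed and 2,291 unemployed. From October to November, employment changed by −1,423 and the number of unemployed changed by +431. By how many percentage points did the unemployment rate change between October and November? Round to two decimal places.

October: labor force = 53,547 + 2,291 = 55,838; u = 2,291/55,838 = 4.10%.
November: labor force = 52,124 + 2,722 = 54,846; u = 2,722/54,846 = 4.96%.
Change = 4.96% − 4.10% = +0.86 pp.

The unemployment rate changed by +0.86 percentage points.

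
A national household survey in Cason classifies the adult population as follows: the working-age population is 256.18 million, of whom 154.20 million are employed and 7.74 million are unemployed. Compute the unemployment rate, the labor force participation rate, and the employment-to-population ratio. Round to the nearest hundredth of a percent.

Unemployment rate ≈ 4.78%; labor force participation rate ≈ 63.21%; employment-population ratio ≈ 60.19%.

Labor force = employed + unemployed = 154.20 + 7.74 = 161.94 million.
Unemployment rate = 7.74 / 161.94 = 4.78%.
Labor force participation rate = 161.94 / 256.18 = 63.21%.
Employment-population ratio = 154.20 / 256.18 = 60.19%.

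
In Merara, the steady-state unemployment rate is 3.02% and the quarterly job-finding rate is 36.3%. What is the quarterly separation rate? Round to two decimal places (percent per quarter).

From u* = s/(s+f): s = u·f/(1−u).
s = 0.0302 × 36.3 / (1 − 0.0302) = 1.0963 / 0.9698 ≈ 1.13% per quarter.

Separation rate ≈ 1.13% per quarter.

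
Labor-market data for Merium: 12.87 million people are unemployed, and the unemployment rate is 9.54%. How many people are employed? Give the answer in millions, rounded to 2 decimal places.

Labor force = U / u = 12.87 / 0.0954 ≈ 134.91 million.
Employed = labor force − unemployed = 134.91 − 12.87 = 122.04 million.

About 122.04 million are employed.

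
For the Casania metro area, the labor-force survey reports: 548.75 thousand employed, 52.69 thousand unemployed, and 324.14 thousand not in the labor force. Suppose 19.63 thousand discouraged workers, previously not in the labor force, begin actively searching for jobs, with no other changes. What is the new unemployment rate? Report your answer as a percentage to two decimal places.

New unemployment rate ≈ 11.64%.

Initially, labor force = 548.75 + 52.69 = 601.44 thousand, so u = 52.69/601.44 = 8.76%.
After the change, unemployed and labor force both rise by 19.63 → E = 548.75, U = 72.32, labor force = 621.07 thousand.
New unemployment rate = 72.32 / 621.07 = 11.64%.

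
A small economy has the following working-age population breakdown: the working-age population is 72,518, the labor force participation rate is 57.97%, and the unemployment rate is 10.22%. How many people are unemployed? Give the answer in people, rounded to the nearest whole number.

Labor force = 0.5797 × 72,518 = 42,039.
Unemployed = 0.1022 × 42,039 ≈ 4,296.

About 4,296 are unemployed.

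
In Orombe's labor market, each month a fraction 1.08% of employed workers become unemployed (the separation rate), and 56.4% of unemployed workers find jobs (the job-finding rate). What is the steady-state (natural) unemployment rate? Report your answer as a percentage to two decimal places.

At steady state the flows balance: s·E = f·U, so U/(E+U) = s/(s+f).
u* = 1.08 / (1.08 + 56.4) = 1.08 / 57.48 = 1.88%.

Steady-state unemployment rate ≈ 1.88%.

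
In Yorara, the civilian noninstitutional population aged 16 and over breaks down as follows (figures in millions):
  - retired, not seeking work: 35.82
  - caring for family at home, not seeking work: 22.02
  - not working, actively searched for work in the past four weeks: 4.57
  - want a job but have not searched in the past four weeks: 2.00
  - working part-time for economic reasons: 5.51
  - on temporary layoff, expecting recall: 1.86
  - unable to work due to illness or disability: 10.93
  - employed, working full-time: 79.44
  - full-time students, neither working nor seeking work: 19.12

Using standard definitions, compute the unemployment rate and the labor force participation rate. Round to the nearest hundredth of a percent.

Unemployment rate ≈ 7.04%; labor force participation rate ≈ 50.41%.

Employed = 5.51 + 79.44 = 84.95 million (anyone who worked, including part-time for economic reasons, counts as employed).
Unemployed = 4.57 + 1.86 = 6.43 million (jobless and actively searching, or on temporary layoff).
Labor force = 84.95 + 6.43 = 91.38 million.
Not in labor force = 35.82 + 22.02 + 2.00 + 10.93 + 19.12 = 89.89 million (those not working and not actively searching are outside the labor force — including those who want a job but have given up searching).
Civilian working-age population = 91.38 + 89.89 = 181.27 million.
Unemployment rate = 6.43 / 91.38 = 7.04%.
Labor force participation rate = 91.38 / 181.27 = 50.41%.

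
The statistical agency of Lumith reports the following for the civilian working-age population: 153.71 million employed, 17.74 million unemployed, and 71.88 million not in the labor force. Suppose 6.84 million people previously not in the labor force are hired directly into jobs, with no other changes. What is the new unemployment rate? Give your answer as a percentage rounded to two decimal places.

New unemployment rate ≈ 9.95%.

Initially, labor force = 153.71 + 17.74 = 171.45 million, so u = 17.74/171.45 = 10.35%.
After the change, employed and labor force both rise by 6.84; unemployed unchanged → E = 160.55, U = 17.74, labor force = 178.29 million.
New unemployment rate = 17.74 / 178.29 = 9.95%.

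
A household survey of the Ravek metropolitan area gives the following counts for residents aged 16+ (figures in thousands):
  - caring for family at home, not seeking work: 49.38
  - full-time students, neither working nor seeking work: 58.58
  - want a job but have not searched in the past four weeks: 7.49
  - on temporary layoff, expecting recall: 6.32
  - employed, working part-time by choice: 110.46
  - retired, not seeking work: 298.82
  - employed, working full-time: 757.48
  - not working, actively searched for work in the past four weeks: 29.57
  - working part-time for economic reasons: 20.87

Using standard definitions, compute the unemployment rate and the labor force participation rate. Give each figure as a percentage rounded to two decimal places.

Unemployment rate ≈ 3.88%; labor force participation rate ≈ 69.06%.

Employed = 110.46 + 757.48 + 20.87 = 888.81 thousand (anyone who worked, including part-time for economic reasons, counts as employed).
Unemployed = 6.32 + 29.57 = 35.89 thousand (jobless and actively searching, or on temporary layoff).
Labor force = 888.81 + 35.89 = 924.70 thousand.
Not in labor force = 49.38 + 58.58 + 7.49 + 298.82 = 414.27 thousand (those not working and not actively searching are outside the labor force — including those who want a job but have given up searching).
Civilian working-age population = 924.70 + 414.27 = 1,338.97 thousand.
Unemployment rate = 35.89 / 924.70 = 3.88%.
Labor force participation rate = 924.70 / 1,338.97 = 69.06%.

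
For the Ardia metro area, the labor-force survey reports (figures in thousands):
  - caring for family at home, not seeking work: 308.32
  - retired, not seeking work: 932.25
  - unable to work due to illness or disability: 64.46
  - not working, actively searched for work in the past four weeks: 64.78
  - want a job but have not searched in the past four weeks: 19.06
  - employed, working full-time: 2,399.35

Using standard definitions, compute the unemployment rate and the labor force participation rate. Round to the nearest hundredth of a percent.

Employed = 2,399.35 thousand.
Unemployed = 64.78 thousand.
Labor force = 2,399.35 + 64.78 = 2,464.13 thousand.
Not in labor force = 308.32 + 932.25 + 64.46 + 19.06 = 1,324.09 thousand (those not working and not actively searching are outside the labor force — including those who want a job but have given up searching).
Civilian working-age population = 2,464.13 + 1,324.09 = 3,788.22 thousand.
Unemployment rate = 64.78 / 2,464.13 = 2.63%.
Labor force participation rate = 2,464.13 / 3,788.22 = 65.05%.

Unemployment rate ≈ 2.63%; labor force participation rate ≈ 65.05%.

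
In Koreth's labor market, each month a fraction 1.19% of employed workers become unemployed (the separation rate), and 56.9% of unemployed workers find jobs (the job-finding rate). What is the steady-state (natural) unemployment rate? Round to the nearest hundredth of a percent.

At steady state the flows balance: s·E = f·U, so U/(E+U) = s/(s+f).
u* = 1.19 / (1.19 + 56.9) = 1.19 / 58.09 = 2.05%.

Steady-state unemployment rate ≈ 2.05%.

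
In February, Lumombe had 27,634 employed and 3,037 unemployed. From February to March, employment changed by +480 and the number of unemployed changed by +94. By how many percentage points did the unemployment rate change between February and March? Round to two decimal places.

February: labor force = 27,634 + 3,037 = 30,671; u = 3,037/30,671 = 9.90%.
March: labor force = 28,114 + 3,131 = 31,245; u = 3,131/31,245 = 10.02%.
Change = 10.02% − 9.90% = +0.12 pp.

The unemployment rate changed by +0.12 percentage points.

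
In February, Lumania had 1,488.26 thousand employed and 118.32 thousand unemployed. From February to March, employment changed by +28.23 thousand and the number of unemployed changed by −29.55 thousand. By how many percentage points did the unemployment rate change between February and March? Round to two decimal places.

The unemployment rate changed by −1.83 percentage points.

February: labor force = 1,488.26 + 118.32 = 1,606.58; u = 118.32/1,606.58 = 7.36%.
March: labor force = 1,516.49 + 88.77 = 1,605.26; u = 88.77/1,605.26 = 5.53%.
Change = 5.53% − 7.36% = −1.83 pp.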